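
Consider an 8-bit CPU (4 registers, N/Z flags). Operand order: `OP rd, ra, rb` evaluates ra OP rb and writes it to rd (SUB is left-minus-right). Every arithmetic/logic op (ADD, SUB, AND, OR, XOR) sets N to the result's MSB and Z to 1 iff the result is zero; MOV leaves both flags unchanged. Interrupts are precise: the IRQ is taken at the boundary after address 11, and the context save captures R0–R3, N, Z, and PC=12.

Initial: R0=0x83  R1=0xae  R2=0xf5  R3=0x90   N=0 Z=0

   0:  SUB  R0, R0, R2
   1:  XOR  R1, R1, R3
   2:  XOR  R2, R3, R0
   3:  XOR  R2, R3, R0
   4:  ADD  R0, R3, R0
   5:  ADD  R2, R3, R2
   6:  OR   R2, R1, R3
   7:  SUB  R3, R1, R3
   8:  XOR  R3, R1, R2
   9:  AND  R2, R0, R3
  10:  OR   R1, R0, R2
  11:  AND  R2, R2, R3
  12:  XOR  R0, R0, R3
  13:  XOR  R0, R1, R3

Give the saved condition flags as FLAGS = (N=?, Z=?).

FLAGS = (N=0, Z=1)

after  0: R0=0x8e R1=0xae R2=0xf5 R3=0x90  N=1 Z=0
after  1: R0=0x8e R1=0x3e R2=0xf5 R3=0x90  N=0 Z=0
after  2: R0=0x8e R1=0x3e R2=0x1e R3=0x90  N=0 Z=0
after  3: R0=0x8e R1=0x3e R2=0x1e R3=0x90  N=0 Z=0
after  4: R0=0x1e R1=0x3e R2=0x1e R3=0x90  N=0 Z=0
after  5: R0=0x1e R1=0x3e R2=0xae R3=0x90  N=1 Z=0
after  6: R0=0x1e R1=0x3e R2=0xbe R3=0x90  N=1 Z=0
after  7: R0=0x1e R1=0x3e R2=0xbe R3=0xae  N=1 Z=0
after  8: R0=0x1e R1=0x3e R2=0xbe R3=0x80  N=1 Z=0
after  9: R0=0x1e R1=0x3e R2=0x00 R3=0x80  N=0 Z=1
after 10: R0=0x1e R1=0x1e R2=0x00 R3=0x80  N=0 Z=0
after 11: R0=0x1e R1=0x1e R2=0x00 R3=0x80  N=0 Z=1
-- IRQ taken; context saved, return-PC = 12 --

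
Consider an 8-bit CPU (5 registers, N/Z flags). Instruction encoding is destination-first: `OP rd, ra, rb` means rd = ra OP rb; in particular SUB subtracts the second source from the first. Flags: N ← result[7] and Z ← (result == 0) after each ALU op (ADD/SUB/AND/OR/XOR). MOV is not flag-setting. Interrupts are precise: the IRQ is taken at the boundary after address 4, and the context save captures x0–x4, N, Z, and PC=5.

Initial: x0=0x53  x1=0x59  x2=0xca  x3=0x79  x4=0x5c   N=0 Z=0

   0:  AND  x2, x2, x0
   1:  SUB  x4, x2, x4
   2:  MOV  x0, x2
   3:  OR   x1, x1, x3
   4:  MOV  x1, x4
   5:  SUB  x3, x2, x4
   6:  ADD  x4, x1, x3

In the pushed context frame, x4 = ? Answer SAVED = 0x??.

after  0: x0=0x53 x1=0x59 x2=0x42 x3=0x79 x4=0x5c  N=0 Z=0
after  1: x0=0x53 x1=0x59 x2=0x42 x3=0x79 x4=0xe6  N=1 Z=0
after  2: x0=0x42 x1=0x59 x2=0x42 x3=0x79 x4=0xe6  N=1 Z=0
after  3: x0=0x42 x1=0x79 x2=0x42 x3=0x79 x4=0xe6  N=0 Z=0
after  4: x0=0x42 x1=0xe6 x2=0x42 x3=0x79 x4=0xe6  N=0 Z=0
-- IRQ taken; context saved, return-PC = 5 --

SAVED = 0xe6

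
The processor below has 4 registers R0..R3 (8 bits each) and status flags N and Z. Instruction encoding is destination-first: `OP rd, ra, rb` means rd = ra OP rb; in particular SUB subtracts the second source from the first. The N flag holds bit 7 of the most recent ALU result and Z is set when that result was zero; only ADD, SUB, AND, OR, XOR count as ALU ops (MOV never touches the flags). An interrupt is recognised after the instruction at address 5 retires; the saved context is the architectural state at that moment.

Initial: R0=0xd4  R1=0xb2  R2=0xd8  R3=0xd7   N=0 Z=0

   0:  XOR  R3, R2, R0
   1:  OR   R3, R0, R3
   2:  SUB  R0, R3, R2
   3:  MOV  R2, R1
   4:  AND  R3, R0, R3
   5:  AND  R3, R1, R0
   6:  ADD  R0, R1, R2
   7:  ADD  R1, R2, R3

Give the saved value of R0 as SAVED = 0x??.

after  0: R0=0xd4 R1=0xb2 R2=0xd8 R3=0x0c  N=0 Z=0
after  1: R0=0xd4 R1=0xb2 R2=0xd8 R3=0xdc  N=1 Z=0
after  2: R0=0x04 R1=0xb2 R2=0xd8 R3=0xdc  N=0 Z=0
after  3: R0=0x04 R1=0xb2 R2=0xb2 R3=0xdc  N=0 Z=0
after  4: R0=0x04 R1=0xb2 R2=0xb2 R3=0x04  N=0 Z=0
after  5: R0=0x04 R1=0xb2 R2=0xb2 R3=0x00  N=0 Z=1
-- IRQ taken; context saved, return-PC = 6 --

SAVED = 0x04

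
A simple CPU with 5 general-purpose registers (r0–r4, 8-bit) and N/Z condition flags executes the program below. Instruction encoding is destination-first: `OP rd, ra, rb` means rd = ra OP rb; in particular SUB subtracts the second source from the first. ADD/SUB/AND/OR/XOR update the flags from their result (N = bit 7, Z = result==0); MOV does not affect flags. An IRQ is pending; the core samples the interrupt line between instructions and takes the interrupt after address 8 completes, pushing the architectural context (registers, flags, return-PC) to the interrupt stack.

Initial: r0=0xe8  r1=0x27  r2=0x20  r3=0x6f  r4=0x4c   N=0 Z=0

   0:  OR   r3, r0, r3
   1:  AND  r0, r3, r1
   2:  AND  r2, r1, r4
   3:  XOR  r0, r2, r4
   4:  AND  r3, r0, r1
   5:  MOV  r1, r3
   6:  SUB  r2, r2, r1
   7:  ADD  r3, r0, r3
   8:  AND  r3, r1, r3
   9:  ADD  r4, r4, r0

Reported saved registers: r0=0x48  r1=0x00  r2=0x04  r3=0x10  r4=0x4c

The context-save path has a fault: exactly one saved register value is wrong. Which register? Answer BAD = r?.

BAD = r3

after  0: r0=0xe8 r1=0x27 r2=0x20 r3=0xef r4=0x4c  N=1 Z=0
after  1: r0=0x27 r1=0x27 r2=0x20 r3=0xef r4=0x4c  N=0 Z=0
after  2: r0=0x27 r1=0x27 r2=0x04 r3=0xef r4=0x4c  N=0 Z=0
after  3: r0=0x48 r1=0x27 r2=0x04 r3=0xef r4=0x4c  N=0 Z=0
after  4: r0=0x48 r1=0x27 r2=0x04 r3=0x00 r4=0x4c  N=0 Z=1
after  5: r0=0x48 r1=0x00 r2=0x04 r3=0x00 r4=0x4c  N=0 Z=1
after  6: r0=0x48 r1=0x00 r2=0x04 r3=0x00 r4=0x4c  N=0 Z=0
after  7: r0=0x48 r1=0x00 r2=0x04 r3=0x48 r4=0x4c  N=0 Z=0
after  8: r0=0x48 r1=0x00 r2=0x04 r3=0x00 r4=0x4c  N=0 Z=1
-- IRQ taken; context saved, return-PC = 9 --
mismatch: r3: reported 0x10 vs actual 0x00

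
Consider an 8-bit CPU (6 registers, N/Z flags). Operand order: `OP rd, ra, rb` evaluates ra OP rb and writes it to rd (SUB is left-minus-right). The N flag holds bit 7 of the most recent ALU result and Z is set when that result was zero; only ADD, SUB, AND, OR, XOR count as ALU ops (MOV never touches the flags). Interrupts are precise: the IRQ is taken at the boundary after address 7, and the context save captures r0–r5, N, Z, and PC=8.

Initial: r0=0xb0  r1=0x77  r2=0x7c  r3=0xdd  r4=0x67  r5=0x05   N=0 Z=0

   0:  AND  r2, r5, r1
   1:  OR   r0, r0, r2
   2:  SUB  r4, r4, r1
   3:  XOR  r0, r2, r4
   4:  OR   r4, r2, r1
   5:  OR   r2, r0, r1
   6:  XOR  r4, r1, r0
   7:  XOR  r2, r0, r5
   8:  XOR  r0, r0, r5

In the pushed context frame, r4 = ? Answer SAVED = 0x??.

after  0: r0=0xb0 r1=0x77 r2=0x05 r3=0xdd r4=0x67 r5=0x05  N=0 Z=0
after  1: r0=0xb5 r1=0x77 r2=0x05 r3=0xdd r4=0x67 r5=0x05  N=1 Z=0
after  2: r0=0xb5 r1=0x77 r2=0x05 r3=0xdd r4=0xf0 r5=0x05  N=1 Z=0
after  3: r0=0xf5 r1=0x77 r2=0x05 r3=0xdd r4=0xf0 r5=0x05  N=1 Z=0
after  4: r0=0xf5 r1=0x77 r2=0x05 r3=0xdd r4=0x77 r5=0x05  N=0 Z=0
after  5: r0=0xf5 r1=0x77 r2=0xf7 r3=0xdd r4=0x77 r5=0x05  N=1 Z=0
after  6: r0=0xf5 r1=0x77 r2=0xf7 r3=0xdd r4=0x82 r5=0x05  N=1 Z=0
after  7: r0=0xf5 r1=0x77 r2=0xf0 r3=0xdd r4=0x82 r5=0x05  N=1 Z=0
-- IRQ taken; context saved, return-PC = 8 --

SAVED = 0x82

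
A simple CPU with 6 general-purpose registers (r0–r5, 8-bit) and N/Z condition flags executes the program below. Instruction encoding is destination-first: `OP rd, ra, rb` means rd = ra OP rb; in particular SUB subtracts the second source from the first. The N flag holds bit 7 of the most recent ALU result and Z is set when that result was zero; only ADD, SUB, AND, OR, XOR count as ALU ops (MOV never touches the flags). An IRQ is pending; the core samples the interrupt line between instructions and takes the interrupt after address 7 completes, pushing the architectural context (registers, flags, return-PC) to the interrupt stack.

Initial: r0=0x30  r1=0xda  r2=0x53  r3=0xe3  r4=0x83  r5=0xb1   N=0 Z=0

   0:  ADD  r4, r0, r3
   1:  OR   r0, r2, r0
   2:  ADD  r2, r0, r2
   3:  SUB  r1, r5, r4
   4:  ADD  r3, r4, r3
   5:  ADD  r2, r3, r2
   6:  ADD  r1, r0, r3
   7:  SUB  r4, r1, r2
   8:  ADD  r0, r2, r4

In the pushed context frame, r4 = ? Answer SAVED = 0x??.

SAVED = 0xad

after  0: r0=0x30 r1=0xda r2=0x53 r3=0xe3 r4=0x13 r5=0xb1  N=0 Z=0
after  1: r0=0x73 r1=0xda r2=0x53 r3=0xe3 r4=0x13 r5=0xb1  N=0 Z=0
after  2: r0=0x73 r1=0xda r2=0xc6 r3=0xe3 r4=0x13 r5=0xb1  N=1 Z=0
after  3: r0=0x73 r1=0x9e r2=0xc6 r3=0xe3 r4=0x13 r5=0xb1  N=1 Z=0
after  4: r0=0x73 r1=0x9e r2=0xc6 r3=0xf6 r4=0x13 r5=0xb1  N=1 Z=0
after  5: r0=0x73 r1=0x9e r2=0xbc r3=0xf6 r4=0x13 r5=0xb1  N=1 Z=0
after  6: r0=0x73 r1=0x69 r2=0xbc r3=0xf6 r4=0x13 r5=0xb1  N=0 Z=0
after  7: r0=0x73 r1=0x69 r2=0xbc r3=0xf6 r4=0xad r5=0xb1  N=1 Z=0
-- IRQ taken; context saved, return-PC = 8 --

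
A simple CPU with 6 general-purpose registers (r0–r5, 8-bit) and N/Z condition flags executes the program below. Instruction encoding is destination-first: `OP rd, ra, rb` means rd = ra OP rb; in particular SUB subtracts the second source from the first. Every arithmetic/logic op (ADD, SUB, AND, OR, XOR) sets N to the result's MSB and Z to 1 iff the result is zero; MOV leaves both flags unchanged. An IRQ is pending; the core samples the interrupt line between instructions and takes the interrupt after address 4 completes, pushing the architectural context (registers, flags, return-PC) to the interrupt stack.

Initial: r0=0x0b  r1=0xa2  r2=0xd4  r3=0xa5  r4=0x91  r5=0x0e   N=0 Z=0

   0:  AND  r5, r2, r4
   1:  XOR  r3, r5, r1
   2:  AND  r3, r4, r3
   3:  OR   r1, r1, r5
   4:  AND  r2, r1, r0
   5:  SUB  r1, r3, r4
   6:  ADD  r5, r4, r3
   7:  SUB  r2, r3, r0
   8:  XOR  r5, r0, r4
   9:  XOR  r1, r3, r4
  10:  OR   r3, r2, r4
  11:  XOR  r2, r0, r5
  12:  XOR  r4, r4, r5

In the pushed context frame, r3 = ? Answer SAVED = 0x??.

SAVED = 0x10

after  0: r0=0x0b r1=0xa2 r2=0xd4 r3=0xa5 r4=0x91 r5=0x90  N=1 Z=0
after  1: r0=0x0b r1=0xa2 r2=0xd4 r3=0x32 r4=0x91 r5=0x90  N=0 Z=0
after  2: r0=0x0b r1=0xa2 r2=0xd4 r3=0x10 r4=0x91 r5=0x90  N=0 Z=0
after  3: r0=0x0b r1=0xb2 r2=0xd4 r3=0x10 r4=0x91 r5=0x90  N=1 Z=0
after  4: r0=0x0b r1=0xb2 r2=0x02 r3=0x10 r4=0x91 r5=0x90  N=0 Z=0
-- IRQ taken; context saved, return-PC = 5 --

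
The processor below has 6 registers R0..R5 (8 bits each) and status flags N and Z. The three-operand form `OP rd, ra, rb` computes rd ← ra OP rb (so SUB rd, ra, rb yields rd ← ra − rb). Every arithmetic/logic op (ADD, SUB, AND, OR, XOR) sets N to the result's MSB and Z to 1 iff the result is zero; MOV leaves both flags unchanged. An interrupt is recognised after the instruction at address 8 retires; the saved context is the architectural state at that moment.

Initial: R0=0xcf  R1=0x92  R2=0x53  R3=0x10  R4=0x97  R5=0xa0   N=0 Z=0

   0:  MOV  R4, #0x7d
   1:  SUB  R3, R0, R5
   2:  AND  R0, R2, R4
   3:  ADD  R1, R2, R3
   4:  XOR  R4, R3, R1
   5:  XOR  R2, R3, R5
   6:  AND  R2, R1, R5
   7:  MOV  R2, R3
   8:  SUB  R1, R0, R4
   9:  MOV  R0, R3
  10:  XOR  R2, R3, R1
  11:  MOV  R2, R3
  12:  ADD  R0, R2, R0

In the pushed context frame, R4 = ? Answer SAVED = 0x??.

after  0: R0=0xcf R1=0x92 R2=0x53 R3=0x10 R4=0x7d R5=0xa0  N=0 Z=0
after  1: R0=0xcf R1=0x92 R2=0x53 R3=0x2f R4=0x7d R5=0xa0  N=0 Z=0
after  2: R0=0x51 R1=0x92 R2=0x53 R3=0x2f R4=0x7d R5=0xa0  N=0 Z=0
after  3: R0=0x51 R1=0x82 R2=0x53 R3=0x2f R4=0x7d R5=0xa0  N=1 Z=0
after  4: R0=0x51 R1=0x82 R2=0x53 R3=0x2f R4=0xad R5=0xa0  N=1 Z=0
after  5: R0=0x51 R1=0x82 R2=0x8f R3=0x2f R4=0xad R5=0xa0  N=1 Z=0
after  6: R0=0x51 R1=0x82 R2=0x80 R3=0x2f R4=0xad R5=0xa0  N=1 Z=0
after  7: R0=0x51 R1=0x82 R2=0x2f R3=0x2f R4=0xad R5=0xa0  N=1 Z=0
after  8: R0=0x51 R1=0xa4 R2=0x2f R3=0x2f R4=0xad R5=0xa0  N=1 Z=0
-- IRQ taken; context saved, return-PC = 9 --

SAVED = 0xad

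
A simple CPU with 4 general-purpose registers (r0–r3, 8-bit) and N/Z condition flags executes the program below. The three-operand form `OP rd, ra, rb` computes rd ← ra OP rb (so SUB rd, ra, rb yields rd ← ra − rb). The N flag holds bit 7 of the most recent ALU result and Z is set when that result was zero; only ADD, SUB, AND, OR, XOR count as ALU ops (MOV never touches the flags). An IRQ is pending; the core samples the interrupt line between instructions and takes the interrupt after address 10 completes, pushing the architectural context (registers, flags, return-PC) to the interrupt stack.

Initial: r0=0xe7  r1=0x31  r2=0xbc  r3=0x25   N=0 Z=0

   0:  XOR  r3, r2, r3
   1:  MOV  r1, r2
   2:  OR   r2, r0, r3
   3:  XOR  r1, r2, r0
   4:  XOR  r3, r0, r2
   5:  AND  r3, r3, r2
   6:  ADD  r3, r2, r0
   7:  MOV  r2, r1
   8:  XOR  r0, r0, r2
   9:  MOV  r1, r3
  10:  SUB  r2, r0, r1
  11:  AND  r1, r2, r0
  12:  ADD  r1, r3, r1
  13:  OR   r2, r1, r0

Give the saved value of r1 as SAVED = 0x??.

SAVED = 0xe6

after  0: r0=0xe7 r1=0x31 r2=0xbc r3=0x99  N=1 Z=0
after  1: r0=0xe7 r1=0xbc r2=0xbc r3=0x99  N=1 Z=0
after  2: r0=0xe7 r1=0xbc r2=0xff r3=0x99  N=1 Z=0
after  3: r0=0xe7 r1=0x18 r2=0xff r3=0x99  N=0 Z=0
after  4: r0=0xe7 r1=0x18 r2=0xff r3=0x18  N=0 Z=0
after  5: r0=0xe7 r1=0x18 r2=0xff r3=0x18  N=0 Z=0
after  6: r0=0xe7 r1=0x18 r2=0xff r3=0xe6  N=1 Z=0
after  7: r0=0xe7 r1=0x18 r2=0x18 r3=0xe6  N=1 Z=0
after  8: r0=0xff r1=0x18 r2=0x18 r3=0xe6  N=1 Z=0
after  9: r0=0xff r1=0xe6 r2=0x18 r3=0xe6  N=1 Z=0
after 10: r0=0xff r1=0xe6 r2=0x19 r3=0xe6  N=0 Z=0
-- IRQ taken; context saved, return-PC = 11 --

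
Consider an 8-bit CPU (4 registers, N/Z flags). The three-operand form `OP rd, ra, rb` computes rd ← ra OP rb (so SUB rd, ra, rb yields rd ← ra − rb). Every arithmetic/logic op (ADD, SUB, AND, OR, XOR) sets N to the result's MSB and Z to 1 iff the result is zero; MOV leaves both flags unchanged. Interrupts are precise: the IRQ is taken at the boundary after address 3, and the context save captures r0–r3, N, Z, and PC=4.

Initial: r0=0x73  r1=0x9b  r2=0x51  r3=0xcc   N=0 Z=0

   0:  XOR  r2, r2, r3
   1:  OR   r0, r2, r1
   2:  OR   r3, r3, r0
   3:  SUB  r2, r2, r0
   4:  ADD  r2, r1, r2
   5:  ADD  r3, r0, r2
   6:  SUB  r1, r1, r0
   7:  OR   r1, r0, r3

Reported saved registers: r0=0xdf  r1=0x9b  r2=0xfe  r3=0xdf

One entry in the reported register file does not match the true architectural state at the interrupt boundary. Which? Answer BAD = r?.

BAD = r0

after  0: r0=0x73 r1=0x9b r2=0x9d r3=0xcc  N=1 Z=0
after  1: r0=0x9f r1=0x9b r2=0x9d r3=0xcc  N=1 Z=0
after  2: r0=0x9f r1=0x9b r2=0x9d r3=0xdf  N=1 Z=0
after  3: r0=0x9f r1=0x9b r2=0xfe r3=0xdf  N=1 Z=0
-- IRQ taken; context saved, return-PC = 4 --
mismatch: r0: reported 0xdf vs actual 0x9f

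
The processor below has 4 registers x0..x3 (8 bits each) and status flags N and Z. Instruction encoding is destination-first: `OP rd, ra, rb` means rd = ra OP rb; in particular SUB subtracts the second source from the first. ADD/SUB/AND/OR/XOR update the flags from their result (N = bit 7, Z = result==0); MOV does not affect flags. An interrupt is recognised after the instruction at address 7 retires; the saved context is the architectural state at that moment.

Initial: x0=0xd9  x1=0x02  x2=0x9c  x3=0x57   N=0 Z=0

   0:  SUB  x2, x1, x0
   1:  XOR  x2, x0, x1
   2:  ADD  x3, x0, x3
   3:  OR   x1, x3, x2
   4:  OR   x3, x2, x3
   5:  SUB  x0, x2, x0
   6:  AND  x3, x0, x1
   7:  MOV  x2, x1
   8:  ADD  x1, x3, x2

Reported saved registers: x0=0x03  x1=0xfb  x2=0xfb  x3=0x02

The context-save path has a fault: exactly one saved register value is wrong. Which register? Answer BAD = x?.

after  0: x0=0xd9 x1=0x02 x2=0x29 x3=0x57  N=0 Z=0
after  1: x0=0xd9 x1=0x02 x2=0xdb x3=0x57  N=1 Z=0
after  2: x0=0xd9 x1=0x02 x2=0xdb x3=0x30  N=0 Z=0
after  3: x0=0xd9 x1=0xfb x2=0xdb x3=0x30  N=1 Z=0
after  4: x0=0xd9 x1=0xfb x2=0xdb x3=0xfb  N=1 Z=0
after  5: x0=0x02 x1=0xfb x2=0xdb x3=0xfb  N=0 Z=0
after  6: x0=0x02 x1=0xfb x2=0xdb x3=0x02  N=0 Z=0
after  7: x0=0x02 x1=0xfb x2=0xfb x3=0x02  N=0 Z=0
-- IRQ taken; context saved, return-PC = 8 --
mismatch: x0: reported 0x03 vs actual 0x02

BAD = x0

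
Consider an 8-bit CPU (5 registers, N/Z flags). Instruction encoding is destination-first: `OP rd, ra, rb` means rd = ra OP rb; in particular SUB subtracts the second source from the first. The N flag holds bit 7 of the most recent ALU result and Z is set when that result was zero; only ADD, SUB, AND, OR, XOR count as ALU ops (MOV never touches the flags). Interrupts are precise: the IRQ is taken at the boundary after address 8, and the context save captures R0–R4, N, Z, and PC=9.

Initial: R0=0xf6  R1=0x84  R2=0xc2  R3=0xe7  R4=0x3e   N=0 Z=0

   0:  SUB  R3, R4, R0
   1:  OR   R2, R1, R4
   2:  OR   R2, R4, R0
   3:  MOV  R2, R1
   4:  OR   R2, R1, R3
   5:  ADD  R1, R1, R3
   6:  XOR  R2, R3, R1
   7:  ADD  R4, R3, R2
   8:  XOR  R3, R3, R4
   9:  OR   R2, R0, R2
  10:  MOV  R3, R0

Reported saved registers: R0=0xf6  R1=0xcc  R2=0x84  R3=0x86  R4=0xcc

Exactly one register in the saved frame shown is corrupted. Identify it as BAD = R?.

BAD = R3

after  0: R0=0xf6 R1=0x84 R2=0xc2 R3=0x48 R4=0x3e  N=0 Z=0
after  1: R0=0xf6 R1=0x84 R2=0xbe R3=0x48 R4=0x3e  N=1 Z=0
after  2: R0=0xf6 R1=0x84 R2=0xfe R3=0x48 R4=0x3e  N=1 Z=0
after  3: R0=0xf6 R1=0x84 R2=0x84 R3=0x48 R4=0x3e  N=1 Z=0
after  4: R0=0xf6 R1=0x84 R2=0xcc R3=0x48 R4=0x3e  N=1 Z=0
after  5: R0=0xf6 R1=0xcc R2=0xcc R3=0x48 R4=0x3e  N=1 Z=0
after  6: R0=0xf6 R1=0xcc R2=0x84 R3=0x48 R4=0x3e  N=1 Z=0
after  7: R0=0xf6 R1=0xcc R2=0x84 R3=0x48 R4=0xcc  N=1 Z=0
after  8: R0=0xf6 R1=0xcc R2=0x84 R3=0x84 R4=0xcc  N=1 Z=0
-- IRQ taken; context saved, return-PC = 9 --
mismatch: R3: reported 0x86 vs actual 0x84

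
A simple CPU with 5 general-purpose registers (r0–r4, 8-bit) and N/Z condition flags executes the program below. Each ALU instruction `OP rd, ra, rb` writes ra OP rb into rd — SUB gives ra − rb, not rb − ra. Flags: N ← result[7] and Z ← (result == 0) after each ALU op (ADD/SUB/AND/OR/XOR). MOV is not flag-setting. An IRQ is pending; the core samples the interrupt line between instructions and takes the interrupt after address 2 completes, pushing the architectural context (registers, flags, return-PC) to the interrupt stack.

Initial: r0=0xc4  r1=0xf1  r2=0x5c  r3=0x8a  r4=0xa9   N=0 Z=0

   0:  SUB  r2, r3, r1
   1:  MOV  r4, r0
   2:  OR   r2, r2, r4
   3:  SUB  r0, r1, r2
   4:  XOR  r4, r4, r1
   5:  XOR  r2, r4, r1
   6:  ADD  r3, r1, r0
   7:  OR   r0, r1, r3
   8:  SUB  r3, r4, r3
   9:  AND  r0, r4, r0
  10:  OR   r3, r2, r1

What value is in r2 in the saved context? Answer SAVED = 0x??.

SAVED = 0xdd

after  0: r0=0xc4 r1=0xf1 r2=0x99 r3=0x8a r4=0xa9  N=1 Z=0
after  1: r0=0xc4 r1=0xf1 r2=0x99 r3=0x8a r4=0xc4  N=1 Z=0
after  2: r0=0xc4 r1=0xf1 r2=0xdd r3=0x8a r4=0xc4  N=1 Z=0
-- IRQ taken; context saved, return-PC = 3 --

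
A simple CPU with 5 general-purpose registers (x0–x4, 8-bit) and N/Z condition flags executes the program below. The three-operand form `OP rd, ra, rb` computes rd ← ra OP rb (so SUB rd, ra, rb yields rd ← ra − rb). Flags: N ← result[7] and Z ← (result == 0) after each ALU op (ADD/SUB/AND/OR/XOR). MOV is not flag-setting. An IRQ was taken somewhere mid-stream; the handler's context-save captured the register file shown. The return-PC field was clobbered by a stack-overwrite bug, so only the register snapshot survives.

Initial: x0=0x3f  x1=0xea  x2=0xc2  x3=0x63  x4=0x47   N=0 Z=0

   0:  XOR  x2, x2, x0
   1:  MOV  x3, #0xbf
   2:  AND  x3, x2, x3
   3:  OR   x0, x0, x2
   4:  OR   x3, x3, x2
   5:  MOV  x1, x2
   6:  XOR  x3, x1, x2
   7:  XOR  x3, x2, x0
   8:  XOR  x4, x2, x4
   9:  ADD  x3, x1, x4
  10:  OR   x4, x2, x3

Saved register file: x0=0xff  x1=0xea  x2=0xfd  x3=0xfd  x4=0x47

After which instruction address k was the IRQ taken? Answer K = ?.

after  0: x0=0x3f x1=0xea x2=0xfd x3=0x63 x4=0x47  N=1 Z=0
after  1: x0=0x3f x1=0xea x2=0xfd x3=0xbf x4=0x47  N=1 Z=0
after  2: x0=0x3f x1=0xea x2=0xfd x3=0xbd x4=0x47  N=1 Z=0
after  3: x0=0xff x1=0xea x2=0xfd x3=0xbd x4=0x47  N=1 Z=0
after  4: x0=0xff x1=0xea x2=0xfd x3=0xfd x4=0x47  N=1 Z=0
-- IRQ taken; context saved, return-PC = 5 --

K = 4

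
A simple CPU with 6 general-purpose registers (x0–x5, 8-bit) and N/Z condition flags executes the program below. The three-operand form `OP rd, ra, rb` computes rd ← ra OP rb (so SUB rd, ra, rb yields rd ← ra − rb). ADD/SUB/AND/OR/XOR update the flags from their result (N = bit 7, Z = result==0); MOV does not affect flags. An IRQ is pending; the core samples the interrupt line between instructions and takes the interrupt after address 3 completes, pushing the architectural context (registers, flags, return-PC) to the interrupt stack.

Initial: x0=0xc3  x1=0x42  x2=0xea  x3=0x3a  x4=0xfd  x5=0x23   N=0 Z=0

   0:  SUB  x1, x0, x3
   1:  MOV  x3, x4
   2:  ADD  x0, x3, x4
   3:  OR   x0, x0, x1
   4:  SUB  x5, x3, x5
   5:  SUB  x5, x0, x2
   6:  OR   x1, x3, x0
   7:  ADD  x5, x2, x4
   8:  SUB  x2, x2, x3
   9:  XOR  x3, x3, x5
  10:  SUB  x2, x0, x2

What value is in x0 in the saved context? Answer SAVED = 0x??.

after  0: x0=0xc3 x1=0x89 x2=0xea x3=0x3a x4=0xfd x5=0x23  N=1 Z=0
after  1: x0=0xc3 x1=0x89 x2=0xea x3=0xfd x4=0xfd x5=0x23  N=1 Z=0
after  2: x0=0xfa x1=0x89 x2=0xea x3=0xfd x4=0xfd x5=0x23  N=1 Z=0
after  3: x0=0xfb x1=0x89 x2=0xea x3=0xfd x4=0xfd x5=0x23  N=1 Z=0
-- IRQ taken; context saved, return-PC = 4 --

SAVED = 0xfb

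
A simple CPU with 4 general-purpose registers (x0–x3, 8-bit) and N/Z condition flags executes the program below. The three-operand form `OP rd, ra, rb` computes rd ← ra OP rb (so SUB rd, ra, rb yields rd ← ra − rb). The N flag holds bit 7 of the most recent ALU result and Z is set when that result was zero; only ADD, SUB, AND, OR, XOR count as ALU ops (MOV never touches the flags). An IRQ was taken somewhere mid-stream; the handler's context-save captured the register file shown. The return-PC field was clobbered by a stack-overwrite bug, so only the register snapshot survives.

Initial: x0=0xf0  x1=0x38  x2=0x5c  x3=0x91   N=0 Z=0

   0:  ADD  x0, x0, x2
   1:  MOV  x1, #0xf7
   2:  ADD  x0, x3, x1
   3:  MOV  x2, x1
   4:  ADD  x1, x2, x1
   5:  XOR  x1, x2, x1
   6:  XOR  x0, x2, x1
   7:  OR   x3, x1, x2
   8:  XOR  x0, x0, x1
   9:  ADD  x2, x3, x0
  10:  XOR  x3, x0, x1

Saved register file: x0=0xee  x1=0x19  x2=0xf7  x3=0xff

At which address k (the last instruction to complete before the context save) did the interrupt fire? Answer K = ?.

K = 7

after  0: x0=0x4c x1=0x38 x2=0x5c x3=0x91  N=0 Z=0
after  1: x0=0x4c x1=0xf7 x2=0x5c x3=0x91  N=0 Z=0
after  2: x0=0x88 x1=0xf7 x2=0x5c x3=0x91  N=1 Z=0
after  3: x0=0x88 x1=0xf7 x2=0xf7 x3=0x91  N=1 Z=0
after  4: x0=0x88 x1=0xee x2=0xf7 x3=0x91  N=1 Z=0
after  5: x0=0x88 x1=0x19 x2=0xf7 x3=0x91  N=0 Z=0
after  6: x0=0xee x1=0x19 x2=0xf7 x3=0x91  N=1 Z=0
after  7: x0=0xee x1=0x19 x2=0xf7 x3=0xff  N=1 Z=0
-- IRQ taken; context saved, return-PC = 8 --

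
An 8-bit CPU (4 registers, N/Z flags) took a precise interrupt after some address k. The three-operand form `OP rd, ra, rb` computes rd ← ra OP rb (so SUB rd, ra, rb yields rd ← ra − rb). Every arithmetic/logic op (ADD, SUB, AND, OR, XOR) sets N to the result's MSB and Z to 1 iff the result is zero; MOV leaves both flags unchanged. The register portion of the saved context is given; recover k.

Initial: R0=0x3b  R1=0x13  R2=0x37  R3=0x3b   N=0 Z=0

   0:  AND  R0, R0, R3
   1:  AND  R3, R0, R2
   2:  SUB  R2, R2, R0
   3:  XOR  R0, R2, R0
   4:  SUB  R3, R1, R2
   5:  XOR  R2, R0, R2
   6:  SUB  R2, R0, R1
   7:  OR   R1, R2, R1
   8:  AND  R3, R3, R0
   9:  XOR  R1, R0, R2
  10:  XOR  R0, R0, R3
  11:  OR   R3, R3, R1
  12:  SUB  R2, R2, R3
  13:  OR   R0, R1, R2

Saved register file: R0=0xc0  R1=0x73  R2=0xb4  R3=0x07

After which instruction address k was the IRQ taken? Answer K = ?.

after  0: R0=0x3b R1=0x13 R2=0x37 R3=0x3b  N=0 Z=0
after  1: R0=0x3b R1=0x13 R2=0x37 R3=0x33  N=0 Z=0
after  2: R0=0x3b R1=0x13 R2=0xfc R3=0x33  N=1 Z=0
after  3: R0=0xc7 R1=0x13 R2=0xfc R3=0x33  N=1 Z=0
after  4: R0=0xc7 R1=0x13 R2=0xfc R3=0x17  N=0 Z=0
after  5: R0=0xc7 R1=0x13 R2=0x3b R3=0x17  N=0 Z=0
after  6: R0=0xc7 R1=0x13 R2=0xb4 R3=0x17  N=1 Z=0
after  7: R0=0xc7 R1=0xb7 R2=0xb4 R3=0x17  N=1 Z=0
after  8: R0=0xc7 R1=0xb7 R2=0xb4 R3=0x07  N=0 Z=0
after  9: R0=0xc7 R1=0x73 R2=0xb4 R3=0x07  N=0 Z=0
after 10: R0=0xc0 R1=0x73 R2=0xb4 R3=0x07  N=1 Z=0
-- IRQ taken; context saved, return-PC = 11 --

K = 10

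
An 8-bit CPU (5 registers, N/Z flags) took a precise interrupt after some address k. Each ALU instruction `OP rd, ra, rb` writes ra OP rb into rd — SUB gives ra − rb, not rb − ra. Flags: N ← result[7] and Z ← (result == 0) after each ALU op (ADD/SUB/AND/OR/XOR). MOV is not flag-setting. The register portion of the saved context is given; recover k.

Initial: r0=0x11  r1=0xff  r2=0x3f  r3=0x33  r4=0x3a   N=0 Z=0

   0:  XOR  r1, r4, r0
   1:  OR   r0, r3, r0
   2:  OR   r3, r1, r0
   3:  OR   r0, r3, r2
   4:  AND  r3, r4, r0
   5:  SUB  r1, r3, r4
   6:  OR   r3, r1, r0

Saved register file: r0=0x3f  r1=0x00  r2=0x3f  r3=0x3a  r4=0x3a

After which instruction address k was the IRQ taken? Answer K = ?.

after  0: r0=0x11 r1=0x2b r2=0x3f r3=0x33 r4=0x3a  N=0 Z=0
after  1: r0=0x33 r1=0x2b r2=0x3f r3=0x33 r4=0x3a  N=0 Z=0
after  2: r0=0x33 r1=0x2b r2=0x3f r3=0x3b r4=0x3a  N=0 Z=0
after  3: r0=0x3f r1=0x2b r2=0x3f r3=0x3b r4=0x3a  N=0 Z=0
after  4: r0=0x3f r1=0x2b r2=0x3f r3=0x3a r4=0x3a  N=0 Z=0
after  5: r0=0x3f r1=0x00 r2=0x3f r3=0x3a r4=0x3a  N=0 Z=1
-- IRQ taken; context saved, return-PC = 6 --

K = 5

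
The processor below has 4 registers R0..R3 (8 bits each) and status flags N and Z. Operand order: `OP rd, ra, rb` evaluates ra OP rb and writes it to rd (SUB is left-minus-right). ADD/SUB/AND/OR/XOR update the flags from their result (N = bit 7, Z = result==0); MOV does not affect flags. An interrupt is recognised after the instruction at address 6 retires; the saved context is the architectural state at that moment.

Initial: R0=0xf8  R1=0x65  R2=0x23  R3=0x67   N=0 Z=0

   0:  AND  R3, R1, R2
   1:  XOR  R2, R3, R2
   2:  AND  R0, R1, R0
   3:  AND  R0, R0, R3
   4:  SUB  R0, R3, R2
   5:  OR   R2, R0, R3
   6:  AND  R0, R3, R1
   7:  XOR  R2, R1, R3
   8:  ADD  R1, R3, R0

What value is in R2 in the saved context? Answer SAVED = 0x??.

after  0: R0=0xf8 R1=0x65 R2=0x23 R3=0x21  N=0 Z=0
after  1: R0=0xf8 R1=0x65 R2=0x02 R3=0x21  N=0 Z=0
after  2: R0=0x60 R1=0x65 R2=0x02 R3=0x21  N=0 Z=0
after  3: R0=0x20 R1=0x65 R2=0x02 R3=0x21  N=0 Z=0
after  4: R0=0x1f R1=0x65 R2=0x02 R3=0x21  N=0 Z=0
after  5: R0=0x1f R1=0x65 R2=0x3f R3=0x21  N=0 Z=0
after  6: R0=0x21 R1=0x65 R2=0x3f R3=0x21  N=0 Z=0
-- IRQ taken; context saved, return-PC = 7 --

SAVED = 0x3f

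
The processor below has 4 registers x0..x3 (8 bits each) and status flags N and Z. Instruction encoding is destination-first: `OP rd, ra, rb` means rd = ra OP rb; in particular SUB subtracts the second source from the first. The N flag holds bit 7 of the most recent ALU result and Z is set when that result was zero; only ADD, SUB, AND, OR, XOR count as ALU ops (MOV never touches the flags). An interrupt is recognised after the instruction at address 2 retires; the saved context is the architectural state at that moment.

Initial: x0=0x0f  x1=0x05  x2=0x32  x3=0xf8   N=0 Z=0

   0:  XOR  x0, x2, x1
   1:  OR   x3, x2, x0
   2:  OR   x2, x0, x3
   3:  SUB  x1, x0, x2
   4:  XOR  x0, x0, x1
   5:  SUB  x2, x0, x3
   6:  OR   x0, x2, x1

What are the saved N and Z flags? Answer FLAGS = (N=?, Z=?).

FLAGS = (N=0, Z=0)

after  0: x0=0x37 x1=0x05 x2=0x32 x3=0xf8  N=0 Z=0
after  1: x0=0x37 x1=0x05 x2=0x32 x3=0x37  N=0 Z=0
after  2: x0=0x37 x1=0x05 x2=0x37 x3=0x37  N=0 Z=0
-- IRQ taken; context saved, return-PC = 3 --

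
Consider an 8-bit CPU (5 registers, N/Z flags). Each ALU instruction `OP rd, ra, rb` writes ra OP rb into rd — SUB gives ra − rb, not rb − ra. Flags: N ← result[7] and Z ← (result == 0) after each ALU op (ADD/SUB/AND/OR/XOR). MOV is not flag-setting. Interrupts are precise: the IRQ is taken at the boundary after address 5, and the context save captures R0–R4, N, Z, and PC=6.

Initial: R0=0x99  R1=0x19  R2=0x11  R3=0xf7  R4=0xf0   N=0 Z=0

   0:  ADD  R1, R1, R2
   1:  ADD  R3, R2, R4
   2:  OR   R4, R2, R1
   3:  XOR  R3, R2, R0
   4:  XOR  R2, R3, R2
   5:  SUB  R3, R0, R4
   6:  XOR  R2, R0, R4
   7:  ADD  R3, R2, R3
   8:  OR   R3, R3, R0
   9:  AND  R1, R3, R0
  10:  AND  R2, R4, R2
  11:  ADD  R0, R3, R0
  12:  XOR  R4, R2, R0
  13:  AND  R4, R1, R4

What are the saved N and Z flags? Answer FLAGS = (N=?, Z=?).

FLAGS = (N=0, Z=0)

after  0: R0=0x99 R1=0x2a R2=0x11 R3=0xf7 R4=0xf0  N=0 Z=0
after  1: R0=0x99 R1=0x2a R2=0x11 R3=0x01 R4=0xf0  N=0 Z=0
after  2: R0=0x99 R1=0x2a R2=0x11 R3=0x01 R4=0x3b  N=0 Z=0
after  3: R0=0x99 R1=0x2a R2=0x11 R3=0x88 R4=0x3b  N=1 Z=0
after  4: R0=0x99 R1=0x2a R2=0x99 R3=0x88 R4=0x3b  N=1 Z=0
after  5: R0=0x99 R1=0x2a R2=0x99 R3=0x5e R4=0x3b  N=0 Z=0
-- IRQ taken; context saved, return-PC = 6 --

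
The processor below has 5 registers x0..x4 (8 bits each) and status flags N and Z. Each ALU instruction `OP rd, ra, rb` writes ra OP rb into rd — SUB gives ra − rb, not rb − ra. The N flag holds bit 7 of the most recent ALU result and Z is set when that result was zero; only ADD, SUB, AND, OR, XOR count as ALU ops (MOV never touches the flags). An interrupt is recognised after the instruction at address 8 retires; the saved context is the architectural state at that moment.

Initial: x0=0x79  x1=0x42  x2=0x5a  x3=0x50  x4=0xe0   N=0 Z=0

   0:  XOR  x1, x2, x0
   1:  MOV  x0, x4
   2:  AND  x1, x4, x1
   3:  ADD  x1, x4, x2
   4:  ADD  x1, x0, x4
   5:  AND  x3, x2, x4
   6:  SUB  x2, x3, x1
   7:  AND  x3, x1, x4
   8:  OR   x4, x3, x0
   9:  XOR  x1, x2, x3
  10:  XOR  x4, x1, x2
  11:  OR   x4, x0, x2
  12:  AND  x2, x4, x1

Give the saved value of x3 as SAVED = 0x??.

SAVED = 0xc0

after  0: x0=0x79 x1=0x23 x2=0x5a x3=0x50 x4=0xe0  N=0 Z=0
after  1: x0=0xe0 x1=0x23 x2=0x5a x3=0x50 x4=0xe0  N=0 Z=0
after  2: x0=0xe0 x1=0x20 x2=0x5a x3=0x50 x4=0xe0  N=0 Z=0
after  3: x0=0xe0 x1=0x3a x2=0x5a x3=0x50 x4=0xe0  N=0 Z=0
after  4: x0=0xe0 x1=0xc0 x2=0x5a x3=0x50 x4=0xe0  N=1 Z=0
after  5: x0=0xe0 x1=0xc0 x2=0x5a x3=0x40 x4=0xe0  N=0 Z=0
after  6: x0=0xe0 x1=0xc0 x2=0x80 x3=0x40 x4=0xe0  N=1 Z=0
after  7: x0=0xe0 x1=0xc0 x2=0x80 x3=0xc0 x4=0xe0  N=1 Z=0
after  8: x0=0xe0 x1=0xc0 x2=0x80 x3=0xc0 x4=0xe0  N=1 Z=0
-- IRQ taken; context saved, return-PC = 9 --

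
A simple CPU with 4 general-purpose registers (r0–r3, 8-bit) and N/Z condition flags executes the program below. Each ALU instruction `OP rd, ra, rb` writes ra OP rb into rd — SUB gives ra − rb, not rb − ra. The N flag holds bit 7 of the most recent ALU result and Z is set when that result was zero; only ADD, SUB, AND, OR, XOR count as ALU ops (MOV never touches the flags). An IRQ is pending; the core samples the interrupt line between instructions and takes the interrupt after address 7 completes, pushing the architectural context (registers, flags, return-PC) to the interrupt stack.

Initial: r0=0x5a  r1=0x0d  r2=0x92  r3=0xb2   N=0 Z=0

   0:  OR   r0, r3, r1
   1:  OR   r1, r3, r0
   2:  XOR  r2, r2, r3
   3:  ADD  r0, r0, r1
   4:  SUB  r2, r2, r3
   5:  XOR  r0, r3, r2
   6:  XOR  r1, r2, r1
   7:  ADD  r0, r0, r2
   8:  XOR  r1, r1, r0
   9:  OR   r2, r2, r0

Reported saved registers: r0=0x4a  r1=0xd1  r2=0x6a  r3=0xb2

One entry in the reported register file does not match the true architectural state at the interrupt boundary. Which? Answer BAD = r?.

BAD = r2

after  0: r0=0xbf r1=0x0d r2=0x92 r3=0xb2  N=1 Z=0
after  1: r0=0xbf r1=0xbf r2=0x92 r3=0xb2  N=1 Z=0
after  2: r0=0xbf r1=0xbf r2=0x20 r3=0xb2  N=0 Z=0
after  3: r0=0x7e r1=0xbf r2=0x20 r3=0xb2  N=0 Z=0
after  4: r0=0x7e r1=0xbf r2=0x6e r3=0xb2  N=0 Z=0
after  5: r0=0xdc r1=0xbf r2=0x6e r3=0xb2  N=1 Z=0
after  6: r0=0xdc r1=0xd1 r2=0x6e r3=0xb2  N=1 Z=0
after  7: r0=0x4a r1=0xd1 r2=0x6e r3=0xb2  N=0 Z=0
-- IRQ taken; context saved, return-PC = 8 --
mismatch: r2: reported 0x6a vs actual 0x6e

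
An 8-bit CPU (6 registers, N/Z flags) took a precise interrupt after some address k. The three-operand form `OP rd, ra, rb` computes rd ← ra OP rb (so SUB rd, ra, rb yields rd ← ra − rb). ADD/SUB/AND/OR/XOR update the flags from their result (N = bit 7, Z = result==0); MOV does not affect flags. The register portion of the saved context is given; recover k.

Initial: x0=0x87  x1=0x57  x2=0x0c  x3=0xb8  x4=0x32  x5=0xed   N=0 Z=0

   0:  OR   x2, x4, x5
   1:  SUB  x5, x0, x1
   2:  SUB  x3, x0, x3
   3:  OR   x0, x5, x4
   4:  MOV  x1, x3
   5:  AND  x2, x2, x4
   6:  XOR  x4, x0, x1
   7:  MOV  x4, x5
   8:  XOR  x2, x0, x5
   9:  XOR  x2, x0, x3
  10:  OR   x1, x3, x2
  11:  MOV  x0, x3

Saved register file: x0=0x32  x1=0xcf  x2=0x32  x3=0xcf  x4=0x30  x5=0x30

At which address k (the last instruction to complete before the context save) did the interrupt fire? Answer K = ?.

K = 7

after  0: x0=0x87 x1=0x57 x2=0xff x3=0xb8 x4=0x32 x5=0xed  N=1 Z=0
after  1: x0=0x87 x1=0x57 x2=0xff x3=0xb8 x4=0x32 x5=0x30  N=0 Z=0
after  2: x0=0x87 x1=0x57 x2=0xff x3=0xcf x4=0x32 x5=0x30  N=1 Z=0
after  3: x0=0x32 x1=0x57 x2=0xff x3=0xcf x4=0x32 x5=0x30  N=0 Z=0
after  4: x0=0x32 x1=0xcf x2=0xff x3=0xcf x4=0x32 x5=0x30  N=0 Z=0
after  5: x0=0x32 x1=0xcf x2=0x32 x3=0xcf x4=0x32 x5=0x30  N=0 Z=0
after  6: x0=0x32 x1=0xcf x2=0x32 x3=0xcf x4=0xfd x5=0x30  N=1 Z=0
after  7: x0=0x32 x1=0xcf x2=0x32 x3=0xcf x4=0x30 x5=0x30  N=1 Z=0
-- IRQ taken; context saved, return-PC = 8 --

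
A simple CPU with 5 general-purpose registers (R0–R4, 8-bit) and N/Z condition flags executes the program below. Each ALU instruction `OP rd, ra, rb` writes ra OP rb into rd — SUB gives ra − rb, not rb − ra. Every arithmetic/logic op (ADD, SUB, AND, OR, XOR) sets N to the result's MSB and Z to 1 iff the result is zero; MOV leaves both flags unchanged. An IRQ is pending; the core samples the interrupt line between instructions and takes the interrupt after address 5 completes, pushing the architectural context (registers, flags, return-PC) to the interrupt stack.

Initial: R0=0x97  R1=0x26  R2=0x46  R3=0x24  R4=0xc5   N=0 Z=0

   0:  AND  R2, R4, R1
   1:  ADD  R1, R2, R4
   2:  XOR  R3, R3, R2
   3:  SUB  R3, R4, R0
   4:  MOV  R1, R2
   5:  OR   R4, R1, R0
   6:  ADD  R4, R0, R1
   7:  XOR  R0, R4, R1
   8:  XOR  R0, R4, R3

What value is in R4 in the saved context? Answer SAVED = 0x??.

after  0: R0=0x97 R1=0x26 R2=0x04 R3=0x24 R4=0xc5  N=0 Z=0
after  1: R0=0x97 R1=0xc9 R2=0x04 R3=0x24 R4=0xc5  N=1 Z=0
after  2: R0=0x97 R1=0xc9 R2=0x04 R3=0x20 R4=0xc5  N=0 Z=0
after  3: R0=0x97 R1=0xc9 R2=0x04 R3=0x2e R4=0xc5  N=0 Z=0
after  4: R0=0x97 R1=0x04 R2=0x04 R3=0x2e R4=0xc5  N=0 Z=0
after  5: R0=0x97 R1=0x04 R2=0x04 R3=0x2e R4=0x97  N=1 Z=0
-- IRQ taken; context saved, return-PC = 6 --

SAVED = 0x97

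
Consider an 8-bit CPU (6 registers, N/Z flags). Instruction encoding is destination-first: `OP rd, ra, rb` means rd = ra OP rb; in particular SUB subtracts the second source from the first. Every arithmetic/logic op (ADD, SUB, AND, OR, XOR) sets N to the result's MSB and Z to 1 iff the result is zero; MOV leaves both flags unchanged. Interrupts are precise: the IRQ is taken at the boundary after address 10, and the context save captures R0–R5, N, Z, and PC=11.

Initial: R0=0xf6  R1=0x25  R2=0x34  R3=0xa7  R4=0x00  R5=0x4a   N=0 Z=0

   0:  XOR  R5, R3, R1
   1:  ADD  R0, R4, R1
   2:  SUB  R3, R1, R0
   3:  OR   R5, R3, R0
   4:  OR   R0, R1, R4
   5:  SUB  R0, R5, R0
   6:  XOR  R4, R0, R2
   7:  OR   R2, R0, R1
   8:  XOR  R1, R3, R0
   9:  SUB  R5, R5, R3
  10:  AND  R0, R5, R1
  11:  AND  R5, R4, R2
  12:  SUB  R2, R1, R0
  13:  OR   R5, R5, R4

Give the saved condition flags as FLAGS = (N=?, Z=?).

after  0: R0=0xf6 R1=0x25 R2=0x34 R3=0xa7 R4=0x00 R5=0x82  N=1 Z=0
after  1: R0=0x25 R1=0x25 R2=0x34 R3=0xa7 R4=0x00 R5=0x82  N=0 Z=0
after  2: R0=0x25 R1=0x25 R2=0x34 R3=0x00 R4=0x00 R5=0x82  N=0 Z=1
after  3: R0=0x25 R1=0x25 R2=0x34 R3=0x00 R4=0x00 R5=0x25  N=0 Z=0
after  4: R0=0x25 R1=0x25 R2=0x34 R3=0x00 R4=0x00 R5=0x25  N=0 Z=0
after  5: R0=0x00 R1=0x25 R2=0x34 R3=0x00 R4=0x00 R5=0x25  N=0 Z=1
after  6: R0=0x00 R1=0x25 R2=0x34 R3=0x00 R4=0x34 R5=0x25  N=0 Z=0
after  7: R0=0x00 R1=0x25 R2=0x25 R3=0x00 R4=0x34 R5=0x25  N=0 Z=0
after  8: R0=0x00 R1=0x00 R2=0x25 R3=0x00 R4=0x34 R5=0x25  N=0 Z=1
after  9: R0=0x00 R1=0x00 R2=0x25 R3=0x00 R4=0x34 R5=0x25  N=0 Z=0
after 10: R0=0x00 R1=0x00 R2=0x25 R3=0x00 R4=0x34 R5=0x25  N=0 Z=1
-- IRQ taken; context saved, return-PC = 11 --

FLAGS = (N=0, Z=1)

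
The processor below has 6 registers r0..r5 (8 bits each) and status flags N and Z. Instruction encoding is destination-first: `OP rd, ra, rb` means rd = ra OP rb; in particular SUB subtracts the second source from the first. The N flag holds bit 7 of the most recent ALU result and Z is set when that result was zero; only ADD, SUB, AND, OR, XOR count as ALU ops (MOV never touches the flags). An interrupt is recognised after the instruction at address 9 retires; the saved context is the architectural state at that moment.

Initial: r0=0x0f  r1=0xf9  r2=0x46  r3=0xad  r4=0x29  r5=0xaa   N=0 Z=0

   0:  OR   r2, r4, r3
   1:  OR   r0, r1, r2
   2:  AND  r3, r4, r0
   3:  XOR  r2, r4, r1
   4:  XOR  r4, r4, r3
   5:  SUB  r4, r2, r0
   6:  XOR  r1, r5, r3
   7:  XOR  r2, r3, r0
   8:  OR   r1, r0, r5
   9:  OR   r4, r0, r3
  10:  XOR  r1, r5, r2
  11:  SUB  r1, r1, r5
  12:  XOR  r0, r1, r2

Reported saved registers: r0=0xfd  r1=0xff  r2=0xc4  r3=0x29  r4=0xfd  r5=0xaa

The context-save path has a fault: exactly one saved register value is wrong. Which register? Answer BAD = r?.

BAD = r2

after  0: r0=0x0f r1=0xf9 r2=0xad r3=0xad r4=0x29 r5=0xaa  N=1 Z=0
after  1: r0=0xfd r1=0xf9 r2=0xad r3=0xad r4=0x29 r5=0xaa  N=1 Z=0
after  2: r0=0xfd r1=0xf9 r2=0xad r3=0x29 r4=0x29 r5=0xaa  N=0 Z=0
after  3: r0=0xfd r1=0xf9 r2=0xd0 r3=0x29 r4=0x29 r5=0xaa  N=1 Z=0
after  4: r0=0xfd r1=0xf9 r2=0xd0 r3=0x29 r4=0x00 r5=0xaa  N=0 Z=1
after  5: r0=0xfd r1=0xf9 r2=0xd0 r3=0x29 r4=0xd3 r5=0xaa  N=1 Z=0
after  6: r0=0xfd r1=0x83 r2=0xd0 r3=0x29 r4=0xd3 r5=0xaa  N=1 Z=0
after  7: r0=0xfd r1=0x83 r2=0xd4 r3=0x29 r4=0xd3 r5=0xaa  N=1 Z=0
after  8: r0=0xfd r1=0xff r2=0xd4 r3=0x29 r4=0xd3 r5=0xaa  N=1 Z=0
after  9: r0=0xfd r1=0xff r2=0xd4 r3=0x29 r4=0xfd r5=0xaa  N=1 Z=0
-- IRQ taken; context saved, return-PC = 10 --
mismatch: r2: reported 0xc4 vs actual 0xd4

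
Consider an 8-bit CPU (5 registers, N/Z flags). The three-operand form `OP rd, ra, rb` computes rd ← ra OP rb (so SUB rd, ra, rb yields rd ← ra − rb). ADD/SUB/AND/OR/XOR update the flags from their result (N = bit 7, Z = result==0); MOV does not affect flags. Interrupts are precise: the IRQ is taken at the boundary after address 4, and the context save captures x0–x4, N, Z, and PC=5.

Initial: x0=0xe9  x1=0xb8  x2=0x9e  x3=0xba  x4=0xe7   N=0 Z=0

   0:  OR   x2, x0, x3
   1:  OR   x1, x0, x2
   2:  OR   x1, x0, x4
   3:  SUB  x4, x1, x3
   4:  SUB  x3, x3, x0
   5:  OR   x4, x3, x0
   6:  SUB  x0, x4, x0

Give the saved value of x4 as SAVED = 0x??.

after  0: x0=0xe9 x1=0xb8 x2=0xfb x3=0xba x4=0xe7  N=1 Z=0
after  1: x0=0xe9 x1=0xfb x2=0xfb x3=0xba x4=0xe7  N=1 Z=0
after  2: x0=0xe9 x1=0xef x2=0xfb x3=0xba x4=0xe7  N=1 Z=0
after  3: x0=0xe9 x1=0xef x2=0xfb x3=0xba x4=0x35  N=0 Z=0
after  4: x0=0xe9 x1=0xef x2=0xfb x3=0xd1 x4=0x35  N=1 Z=0
-- IRQ taken; context saved, return-PC = 5 --

SAVED = 0x35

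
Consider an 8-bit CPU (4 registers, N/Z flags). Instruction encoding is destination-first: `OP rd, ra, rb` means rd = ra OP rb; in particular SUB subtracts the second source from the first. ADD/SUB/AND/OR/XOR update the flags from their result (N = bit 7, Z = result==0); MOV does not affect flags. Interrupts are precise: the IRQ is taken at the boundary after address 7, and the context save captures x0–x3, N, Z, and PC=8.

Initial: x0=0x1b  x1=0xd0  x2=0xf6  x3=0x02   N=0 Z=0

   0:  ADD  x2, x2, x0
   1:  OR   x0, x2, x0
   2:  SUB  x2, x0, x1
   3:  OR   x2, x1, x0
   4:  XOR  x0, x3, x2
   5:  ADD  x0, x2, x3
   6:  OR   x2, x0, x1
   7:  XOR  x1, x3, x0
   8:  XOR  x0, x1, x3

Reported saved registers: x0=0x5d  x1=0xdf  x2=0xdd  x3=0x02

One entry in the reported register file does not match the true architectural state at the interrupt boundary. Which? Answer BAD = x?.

after  0: x0=0x1b x1=0xd0 x2=0x11 x3=0x02  N=0 Z=0
after  1: x0=0x1b x1=0xd0 x2=0x11 x3=0x02  N=0 Z=0
after  2: x0=0x1b x1=0xd0 x2=0x4b x3=0x02  N=0 Z=0
after  3: x0=0x1b x1=0xd0 x2=0xdb x3=0x02  N=1 Z=0
after  4: x0=0xd9 x1=0xd0 x2=0xdb x3=0x02  N=1 Z=0
after  5: x0=0xdd x1=0xd0 x2=0xdb x3=0x02  N=1 Z=0
after  6: x0=0xdd x1=0xd0 x2=0xdd x3=0x02  N=1 Z=0
after  7: x0=0xdd x1=0xdf x2=0xdd x3=0x02  N=1 Z=0
-- IRQ taken; context saved, return-PC = 8 --
mismatch: x0: reported 0x5d vs actual 0xdd

BAD = x0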